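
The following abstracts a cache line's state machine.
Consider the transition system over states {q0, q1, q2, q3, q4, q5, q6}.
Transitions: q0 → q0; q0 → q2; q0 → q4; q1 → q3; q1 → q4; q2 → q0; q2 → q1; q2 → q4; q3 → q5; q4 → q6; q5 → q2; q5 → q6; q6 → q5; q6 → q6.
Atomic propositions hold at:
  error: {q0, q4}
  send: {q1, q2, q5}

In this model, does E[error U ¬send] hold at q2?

No

Sat(¬send) = {q0, q3, q4, q6}
E[error U ¬send]: least fixpoint, start Z0 = Sat(¬send) = {q0, q3, q4, q6}, add states in Sat(error) with some successor in Z. Already a fixed point.
Sat(E[error U ¬send]) = {q0, q3, q4, q6}
q2 ∉ Sat(E[error U ¬send]) = {q0, q3, q4, q6}, so the formula does not hold at q2.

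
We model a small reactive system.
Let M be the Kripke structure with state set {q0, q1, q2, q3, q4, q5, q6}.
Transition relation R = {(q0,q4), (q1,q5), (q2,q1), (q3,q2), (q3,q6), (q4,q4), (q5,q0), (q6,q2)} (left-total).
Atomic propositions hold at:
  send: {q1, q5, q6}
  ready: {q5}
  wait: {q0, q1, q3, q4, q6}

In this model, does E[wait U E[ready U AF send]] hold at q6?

AF send: least fixpoint, start Z0 = {q1, q5, q6}, add states with every successor in Z. Z1 = {q1, q2, q5, q6}; Z2 = {q1, q2, q3, q5, q6}; fixed.
Sat(AF send) = {q1, q2, q3, q5, q6}
E[ready U AF send]: least fixpoint, start Z0 = Sat(AF send) = {q1, q2, q3, q5, q6}, add states in Sat(ready) with some successor in Z. Already a fixed point.
Sat(E[ready U AF send]) = {q1, q2, q3, q5, q6}
E[wait U E[ready U AF send]]: least fixpoint, start Z0 = Sat(E[ready U AF send]) = {q1, q2, q3, q5, q6}, add states in Sat(wait) with some successor in Z. Already a fixed point.
Sat(E[wait U E[ready U AF send]]) = {q1, q2, q3, q5, q6}
q6 ∈ Sat(E[wait U E[ready U AF send]]) = {q1, q2, q3, q5, q6}, so the formula holds at q6.

Yes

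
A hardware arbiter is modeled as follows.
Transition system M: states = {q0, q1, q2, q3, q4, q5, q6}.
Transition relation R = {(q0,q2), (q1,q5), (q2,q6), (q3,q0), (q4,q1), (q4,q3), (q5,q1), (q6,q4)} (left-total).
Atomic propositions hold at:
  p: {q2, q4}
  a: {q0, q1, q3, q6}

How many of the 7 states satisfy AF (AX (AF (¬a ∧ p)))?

4

Sat(¬a) = {q2, q4, q5}
Sat(¬a ∧ p) = {q2, q4}
AF (¬a ∧ p): least fixpoint, start Z0 = {q2, q4}, add states with every successor in Z. Z1 = {q0, q2, q4, q6}; Z2 = {q0, q2, q3, q4, q6}; fixed.
Sat(AF (¬a ∧ p)) = {q0, q2, q3, q4, q6}
Sat(AX (AF (¬a ∧ p))) = {s : every successor in {q0, q2, q3, q4, q6}} = {q0, q2, q3, q6}
AF (AX (AF (¬a ∧ p))): least fixpoint, start Z0 = {q0, q2, q3, q6}, add states with every successor in Z. Already a fixed point.
Sat(AF (AX (AF (¬a ∧ p)))) = {q0, q2, q3, q6}
|Sat(AF (AX (AF (¬a ∧ p))))| = |{q0, q2, q3, q6}| = 4.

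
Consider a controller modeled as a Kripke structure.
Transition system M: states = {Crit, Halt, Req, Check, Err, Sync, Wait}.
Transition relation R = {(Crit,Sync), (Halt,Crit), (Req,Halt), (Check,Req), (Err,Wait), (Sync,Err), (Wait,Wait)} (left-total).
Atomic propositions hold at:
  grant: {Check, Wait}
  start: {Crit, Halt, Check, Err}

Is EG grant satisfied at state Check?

EG grant: greatest fixpoint, start Z0 = {Check, Wait}, keep only states in Sat with some successor in Z. Z1 = {Wait}; fixed.
Sat(EG grant) = {Wait}
Check ∉ Sat(EG grant) = {Wait}, so the formula does not hold at Check.

No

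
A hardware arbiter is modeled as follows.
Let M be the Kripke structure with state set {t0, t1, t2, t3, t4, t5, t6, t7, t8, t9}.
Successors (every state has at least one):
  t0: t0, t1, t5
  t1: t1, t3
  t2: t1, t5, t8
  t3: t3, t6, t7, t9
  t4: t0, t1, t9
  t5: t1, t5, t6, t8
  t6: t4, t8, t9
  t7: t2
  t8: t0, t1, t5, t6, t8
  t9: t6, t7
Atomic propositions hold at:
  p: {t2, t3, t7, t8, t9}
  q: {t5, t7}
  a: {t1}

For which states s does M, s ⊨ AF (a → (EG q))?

{t0, t2, t3, t4, t5, t6, t7, t8, t9}

EG q: greatest fixpoint, start Z0 = {t5, t7}, keep only states in Sat with some successor in Z. Z1 = {t5}; fixed.
Sat(EG q) = {t5}
Sat(a → (EG q)) = {t0, t2, t3, t4, t5, t6, t7, t8, t9}
AF (a → (EG q)): least fixpoint, start Z0 = {t0, t2, t3, t4, t5, t6, t7, t8, t9}, add states with every successor in Z. Already a fixed point.
Sat(AF (a → (EG q))) = {t0, t2, t3, t4, t5, t6, t7, t8, t9}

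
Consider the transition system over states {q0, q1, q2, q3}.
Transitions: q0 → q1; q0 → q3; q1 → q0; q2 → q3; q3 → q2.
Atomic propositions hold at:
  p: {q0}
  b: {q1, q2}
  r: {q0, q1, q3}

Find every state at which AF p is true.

AF p: least fixpoint, start Z0 = {q0}, add states with every successor in Z. Z1 = {q0, q1}; fixed.
Sat(AF p) = {q0, q1}

{q0, q1}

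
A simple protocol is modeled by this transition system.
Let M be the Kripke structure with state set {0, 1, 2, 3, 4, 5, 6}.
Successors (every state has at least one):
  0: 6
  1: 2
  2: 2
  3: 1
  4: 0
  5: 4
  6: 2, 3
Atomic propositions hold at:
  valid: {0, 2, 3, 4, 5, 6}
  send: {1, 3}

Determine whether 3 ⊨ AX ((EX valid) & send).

Yes

Sat(EX valid) = {s : some successor in {0, 2, 3, 4, 5, 6}} = {0, 1, 2, 4, 5, 6}
Sat((EX valid) & send) = {1}
Sat(AX ((EX valid) & send)) = {s : every successor in {1}} = {3}
3 ∈ Sat(AX ((EX valid) & send)) = {3}, so the formula holds at 3.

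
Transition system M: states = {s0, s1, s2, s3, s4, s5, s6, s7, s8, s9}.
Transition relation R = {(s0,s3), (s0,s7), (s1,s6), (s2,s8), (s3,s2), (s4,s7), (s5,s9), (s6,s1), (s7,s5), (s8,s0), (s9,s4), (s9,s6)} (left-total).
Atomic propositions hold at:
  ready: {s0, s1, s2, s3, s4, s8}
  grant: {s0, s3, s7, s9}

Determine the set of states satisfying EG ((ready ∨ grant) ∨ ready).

{s0, s2, s3, s8}

Sat(ready ∨ grant) = {s0, s1, s2, s3, s4, s7, s8, s9}
Sat((ready ∨ grant) ∨ ready) = {s0, s1, s2, s3, s4, s7, s8, s9}
EG ((ready ∨ grant) ∨ ready): greatest fixpoint, start Z0 = {s0, s1, s2, s3, s4, s7, s8, s9}, keep only states in Sat with some successor in Z. Z1 = {s0, s2, s3, s4, s8, s9}; Z2 = {s0, s2, s3, s8, s9}; Z3 = {s0, s2, s3, s8}; fixed.
Sat(EG ((ready ∨ grant) ∨ ready)) = {s0, s2, s3, s8}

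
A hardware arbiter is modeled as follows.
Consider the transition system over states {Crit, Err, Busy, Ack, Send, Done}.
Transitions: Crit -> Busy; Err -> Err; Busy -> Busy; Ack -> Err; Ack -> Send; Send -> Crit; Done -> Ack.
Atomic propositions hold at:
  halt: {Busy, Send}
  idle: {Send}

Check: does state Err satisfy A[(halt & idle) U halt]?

No

Sat(halt & idle) = {Send}
A[(halt & idle) U halt]: least fixpoint, start Z0 = Sat(halt) = {Busy, Send}, add states in Sat(halt & idle) with every successor in Z. Already a fixed point.
Sat(A[(halt & idle) U halt]) = {Busy, Send}
Err ∉ Sat(A[(halt & idle) U halt]) = {Busy, Send}, so the formula does not hold at Err.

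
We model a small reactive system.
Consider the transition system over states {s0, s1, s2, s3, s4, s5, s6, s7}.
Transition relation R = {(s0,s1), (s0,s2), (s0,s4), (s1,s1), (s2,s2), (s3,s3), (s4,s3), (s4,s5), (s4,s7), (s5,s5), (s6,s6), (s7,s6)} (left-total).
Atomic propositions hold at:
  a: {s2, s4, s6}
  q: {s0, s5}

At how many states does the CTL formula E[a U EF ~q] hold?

7

Sat(~q) = {s1, s2, s3, s4, s6, s7}
EF ~q: least fixpoint, start Z0 = {s1, s2, s3, s4, s6, s7}, add states with some successor in Z. Z1 = {s0, s1, s2, s3, s4, s6, s7}; fixed.
Sat(EF ~q) = {s0, s1, s2, s3, s4, s6, s7}
E[a U EF ~q]: least fixpoint, start Z0 = Sat(EF ~q) = {s0, s1, s2, s3, s4, s6, s7}, add states in Sat(a) with some successor in Z. Already a fixed point.
Sat(E[a U EF ~q]) = {s0, s1, s2, s3, s4, s6, s7}
|Sat(E[a U EF ~q])| = |{s0, s1, s2, s3, s4, s6, s7}| = 7.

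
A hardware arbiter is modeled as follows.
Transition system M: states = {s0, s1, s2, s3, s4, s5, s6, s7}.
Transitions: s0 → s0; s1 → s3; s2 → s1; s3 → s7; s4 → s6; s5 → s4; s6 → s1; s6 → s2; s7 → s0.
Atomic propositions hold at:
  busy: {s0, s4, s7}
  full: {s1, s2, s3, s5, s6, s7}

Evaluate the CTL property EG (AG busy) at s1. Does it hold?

AG busy: greatest fixpoint, start Z0 = {s0, s4, s7}, keep only states in Sat with every successor in Z. Z1 = {s0, s7}; fixed.
Sat(AG busy) = {s0, s7}
EG (AG busy): greatest fixpoint, start Z0 = {s0, s7}, keep only states in Sat with some successor in Z. Already a fixed point.
Sat(EG (AG busy)) = {s0, s7}
s1 ∉ Sat(EG (AG busy)) = {s0, s7}, so the formula does not hold at s1.

No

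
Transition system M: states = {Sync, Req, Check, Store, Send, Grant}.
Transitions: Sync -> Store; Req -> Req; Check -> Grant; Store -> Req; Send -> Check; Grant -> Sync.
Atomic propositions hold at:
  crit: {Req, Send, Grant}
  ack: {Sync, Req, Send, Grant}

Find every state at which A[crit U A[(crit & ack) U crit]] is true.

Sat(crit & ack) = {Req, Send, Grant}
A[(crit & ack) U crit]: least fixpoint, start Z0 = Sat(crit) = {Req, Send, Grant}, add states in Sat(crit & ack) with every successor in Z. Already a fixed point.
Sat(A[(crit & ack) U crit]) = {Req, Send, Grant}
A[crit U A[(crit & ack) U crit]]: least fixpoint, start Z0 = Sat(A[(crit & ack) U crit]) = {Req, Send, Grant}, add states in Sat(crit) with every successor in Z. Already a fixed point.
Sat(A[crit U A[(crit & ack) U crit]]) = {Req, Send, Grant}

{Req, Send, Grant}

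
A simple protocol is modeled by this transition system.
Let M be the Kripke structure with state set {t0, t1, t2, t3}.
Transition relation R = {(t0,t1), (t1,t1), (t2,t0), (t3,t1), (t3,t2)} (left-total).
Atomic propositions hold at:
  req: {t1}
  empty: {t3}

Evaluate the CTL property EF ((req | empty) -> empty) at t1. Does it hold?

Sat(req | empty) = {t1, t3}
Sat((req | empty) -> empty) = {t0, t2, t3}
EF ((req | empty) -> empty): least fixpoint, start Z0 = {t0, t2, t3}, add states with some successor in Z. Already a fixed point.
Sat(EF ((req | empty) -> empty)) = {t0, t2, t3}
t1 ∉ Sat(EF ((req | empty) -> empty)) = {t0, t2, t3}, so the formula does not hold at t1.

No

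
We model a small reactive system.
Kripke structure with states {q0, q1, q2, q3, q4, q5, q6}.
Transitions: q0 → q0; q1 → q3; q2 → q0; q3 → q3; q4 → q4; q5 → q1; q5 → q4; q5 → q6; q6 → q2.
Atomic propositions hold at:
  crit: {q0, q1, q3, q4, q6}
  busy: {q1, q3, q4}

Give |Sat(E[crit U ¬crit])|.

Sat(¬crit) = {q2, q5}
E[crit U ¬crit]: least fixpoint, start Z0 = Sat(¬crit) = {q2, q5}, add states in Sat(crit) with some successor in Z. Z1 = {q2, q5, q6}; fixed.
Sat(E[crit U ¬crit]) = {q2, q5, q6}
|Sat(E[crit U ¬crit])| = |{q2, q5, q6}| = 3.

3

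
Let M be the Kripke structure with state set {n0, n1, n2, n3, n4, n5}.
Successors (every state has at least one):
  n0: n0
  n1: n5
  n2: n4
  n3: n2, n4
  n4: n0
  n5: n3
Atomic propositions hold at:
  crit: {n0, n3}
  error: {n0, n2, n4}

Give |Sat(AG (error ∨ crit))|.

4

Sat(error ∨ crit) = {n0, n2, n3, n4}
AG (error ∨ crit): greatest fixpoint, start Z0 = {n0, n2, n3, n4}, keep only states in Sat with every successor in Z. Already a fixed point.
Sat(AG (error ∨ crit)) = {n0, n2, n3, n4}
|Sat(AG (error ∨ crit))| = |{n0, n2, n3, n4}| = 4.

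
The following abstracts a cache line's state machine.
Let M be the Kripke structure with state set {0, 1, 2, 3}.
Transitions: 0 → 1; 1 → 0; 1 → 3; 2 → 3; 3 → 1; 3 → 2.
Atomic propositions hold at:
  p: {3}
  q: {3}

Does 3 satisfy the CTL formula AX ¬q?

Yes

Sat(¬q) = {0, 1, 2}
Sat(AX ¬q) = {s : every successor in {0, 1, 2}} = {0, 3}
3 ∈ Sat(AX ¬q) = {0, 3}, so the formula holds at 3.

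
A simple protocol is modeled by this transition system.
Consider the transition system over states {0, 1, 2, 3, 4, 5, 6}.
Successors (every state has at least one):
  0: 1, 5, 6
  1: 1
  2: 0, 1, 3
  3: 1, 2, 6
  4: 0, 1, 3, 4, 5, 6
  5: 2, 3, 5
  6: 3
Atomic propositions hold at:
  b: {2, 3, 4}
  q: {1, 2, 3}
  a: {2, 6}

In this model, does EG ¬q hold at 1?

Sat(¬q) = {0, 4, 5, 6}
EG ¬q: greatest fixpoint, start Z0 = {0, 4, 5, 6}, keep only states in Sat with some successor in Z. Z1 = {0, 4, 5}; fixed.
Sat(EG ¬q) = {0, 4, 5}
1 ∉ Sat(EG ¬q) = {0, 4, 5}, so the formula does not hold at 1.

No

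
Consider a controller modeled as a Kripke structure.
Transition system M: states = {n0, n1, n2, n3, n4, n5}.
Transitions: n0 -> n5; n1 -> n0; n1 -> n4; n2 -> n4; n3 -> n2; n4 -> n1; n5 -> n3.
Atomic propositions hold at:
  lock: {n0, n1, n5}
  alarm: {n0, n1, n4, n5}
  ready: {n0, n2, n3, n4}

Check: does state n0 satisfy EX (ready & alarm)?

No

Sat(ready & alarm) = {n0, n4}
Sat(EX (ready & alarm)) = {s : some successor in {n0, n4}} = {n1, n2}
n0 ∉ Sat(EX (ready & alarm)) = {n1, n2}, so the formula does not hold at n0.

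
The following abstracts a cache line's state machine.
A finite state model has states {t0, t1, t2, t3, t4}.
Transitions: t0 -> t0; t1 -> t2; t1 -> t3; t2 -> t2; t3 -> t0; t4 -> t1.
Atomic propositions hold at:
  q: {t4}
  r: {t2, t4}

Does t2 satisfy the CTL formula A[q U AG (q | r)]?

Sat(q | r) = {t2, t4}
AG (q | r): greatest fixpoint, start Z0 = {t2, t4}, keep only states in Sat with every successor in Z. Z1 = {t2}; fixed.
Sat(AG (q | r)) = {t2}
A[q U AG (q | r)]: least fixpoint, start Z0 = Sat(AG (q | r)) = {t2}, add states in Sat(q) with every successor in Z. Already a fixed point.
Sat(A[q U AG (q | r)]) = {t2}
t2 ∈ Sat(A[q U AG (q | r)]) = {t2}, so the formula holds at t2.

Yes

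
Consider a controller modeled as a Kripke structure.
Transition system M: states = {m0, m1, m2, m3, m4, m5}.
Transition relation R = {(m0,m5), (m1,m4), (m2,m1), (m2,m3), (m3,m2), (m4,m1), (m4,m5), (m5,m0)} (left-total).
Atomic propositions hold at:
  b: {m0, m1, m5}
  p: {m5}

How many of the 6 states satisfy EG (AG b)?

AG b: greatest fixpoint, start Z0 = {m0, m1, m5}, keep only states in Sat with every successor in Z. Z1 = {m0, m5}; fixed.
Sat(AG b) = {m0, m5}
EG (AG b): greatest fixpoint, start Z0 = {m0, m5}, keep only states in Sat with some successor in Z. Already a fixed point.
Sat(EG (AG b)) = {m0, m5}
|Sat(EG (AG b))| = |{m0, m5}| = 2.

2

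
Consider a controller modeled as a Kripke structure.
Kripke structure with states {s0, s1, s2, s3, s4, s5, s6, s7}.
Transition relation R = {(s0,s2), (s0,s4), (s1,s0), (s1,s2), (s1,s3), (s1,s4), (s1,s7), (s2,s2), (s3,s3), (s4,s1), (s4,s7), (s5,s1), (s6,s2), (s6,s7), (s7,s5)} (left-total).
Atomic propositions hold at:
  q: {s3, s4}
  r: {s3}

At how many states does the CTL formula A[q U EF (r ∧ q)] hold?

Sat(r ∧ q) = {s3}
EF (r ∧ q): least fixpoint, start Z0 = {s3}, add states with some successor in Z. Z1 = {s1, s3}; Z2 = {s1, s3, s4, s5}; Z3 = {s0, s1, s3, s4, s5, s7}; Z4 = {s0, s1, s3, s4, s5, s6, s7}; fixed.
Sat(EF (r ∧ q)) = {s0, s1, s3, s4, s5, s6, s7}
A[q U EF (r ∧ q)]: least fixpoint, start Z0 = Sat(EF (r ∧ q)) = {s0, s1, s3, s4, s5, s6, s7}, add states in Sat(q) with every successor in Z. Already a fixed point.
Sat(A[q U EF (r ∧ q)]) = {s0, s1, s3, s4, s5, s6, s7}
|Sat(A[q U EF (r ∧ q)])| = |{s0, s1, s3, s4, s5, s6, s7}| = 7.

7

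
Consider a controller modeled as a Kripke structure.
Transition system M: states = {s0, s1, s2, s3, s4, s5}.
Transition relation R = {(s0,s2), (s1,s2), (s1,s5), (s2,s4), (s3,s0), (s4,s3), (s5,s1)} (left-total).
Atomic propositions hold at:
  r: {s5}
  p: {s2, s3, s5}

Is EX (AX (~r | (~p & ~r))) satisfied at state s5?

No

Sat(~r) = {s0, s1, s2, s3, s4}
Sat(~p) = {s0, s1, s4}
Sat(~p & ~r) = {s0, s1, s4}
Sat(~r | (~p & ~r)) = {s0, s1, s2, s3, s4}
Sat(AX (~r | (~p & ~r))) = {s : every successor in {s0, s1, s2, s3, s4}} = {s0, s2, s3, s4, s5}
Sat(EX (AX (~r | (~p & ~r)))) = {s : some successor in {s0, s2, s3, s4, s5}} = {s0, s1, s2, s3, s4}
s5 ∉ Sat(EX (AX (~r | (~p & ~r)))) = {s0, s1, s2, s3, s4}, so the formula does not hold at s5.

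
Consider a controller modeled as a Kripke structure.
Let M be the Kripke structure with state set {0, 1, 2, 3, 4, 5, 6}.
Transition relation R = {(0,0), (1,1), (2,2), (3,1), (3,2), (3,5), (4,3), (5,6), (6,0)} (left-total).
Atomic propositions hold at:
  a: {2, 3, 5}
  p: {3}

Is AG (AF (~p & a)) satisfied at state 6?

Sat(~p) = {0, 1, 2, 4, 5, 6}
Sat(~p & a) = {2, 5}
AF (~p & a): least fixpoint, start Z0 = {2, 5}, add states with every successor in Z. Already a fixed point.
Sat(AF (~p & a)) = {2, 5}
AG (AF (~p & a)): greatest fixpoint, start Z0 = {2, 5}, keep only states in Sat with every successor in Z. Z1 = {2}; fixed.
Sat(AG (AF (~p & a))) = {2}
6 ∉ Sat(AG (AF (~p & a))) = {2}, so the formula does not hold at 6.

No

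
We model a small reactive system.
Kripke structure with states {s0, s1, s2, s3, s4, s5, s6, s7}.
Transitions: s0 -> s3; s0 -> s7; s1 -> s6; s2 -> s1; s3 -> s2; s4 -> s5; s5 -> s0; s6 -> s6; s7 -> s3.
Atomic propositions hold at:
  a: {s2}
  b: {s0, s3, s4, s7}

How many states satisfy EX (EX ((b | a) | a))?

4

Sat(b | a) = {s0, s2, s3, s4, s7}
Sat((b | a) | a) = {s0, s2, s3, s4, s7}
Sat(EX ((b | a) | a)) = {s : some successor in {s0, s2, s3, s4, s7}} = {s0, s3, s5, s7}
Sat(EX (EX ((b | a) | a))) = {s : some successor in {s0, s3, s5, s7}} = {s0, s4, s5, s7}
|Sat(EX (EX ((b | a) | a)))| = |{s0, s4, s5, s7}| = 4.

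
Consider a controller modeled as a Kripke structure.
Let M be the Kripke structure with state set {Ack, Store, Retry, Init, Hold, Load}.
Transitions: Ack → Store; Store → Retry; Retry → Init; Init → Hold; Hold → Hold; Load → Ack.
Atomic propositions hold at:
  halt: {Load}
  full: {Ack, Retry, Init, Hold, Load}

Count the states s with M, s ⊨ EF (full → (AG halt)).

AG halt: greatest fixpoint, start Z0 = {Load}, keep only states in Sat with every successor in Z. Z1 = ∅; fixed.
Sat(AG halt) = ∅
Sat(full → (AG halt)) = {Store}
EF (full → (AG halt)): least fixpoint, start Z0 = {Store}, add states with some successor in Z. Z1 = {Ack, Store}; Z2 = {Ack, Store, Load}; fixed.
Sat(EF (full → (AG halt))) = {Ack, Store, Load}
|Sat(EF (full → (AG halt)))| = |{Ack, Store, Load}| = 3.

3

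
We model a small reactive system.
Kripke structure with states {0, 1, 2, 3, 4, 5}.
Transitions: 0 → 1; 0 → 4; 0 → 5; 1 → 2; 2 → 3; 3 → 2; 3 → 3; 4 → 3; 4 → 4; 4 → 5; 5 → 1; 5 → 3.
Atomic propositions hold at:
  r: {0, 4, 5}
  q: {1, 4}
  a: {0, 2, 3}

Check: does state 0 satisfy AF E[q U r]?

E[q U r]: least fixpoint, start Z0 = Sat(r) = {0, 4, 5}, add states in Sat(q) with some successor in Z. Already a fixed point.
Sat(E[q U r]) = {0, 4, 5}
AF E[q U r]: least fixpoint, start Z0 = {0, 4, 5}, add states with every successor in Z. Already a fixed point.
Sat(AF E[q U r]) = {0, 4, 5}
0 ∈ Sat(AF E[q U r]) = {0, 4, 5}, so the formula holds at 0.

Yes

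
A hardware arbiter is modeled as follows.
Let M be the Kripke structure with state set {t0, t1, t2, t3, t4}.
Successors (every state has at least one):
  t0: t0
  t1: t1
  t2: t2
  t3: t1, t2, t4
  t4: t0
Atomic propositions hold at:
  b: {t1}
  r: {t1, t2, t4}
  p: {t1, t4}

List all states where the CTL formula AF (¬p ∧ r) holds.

Sat(¬p) = {t0, t2, t3}
Sat(¬p ∧ r) = {t2}
AF (¬p ∧ r): least fixpoint, start Z0 = {t2}, add states with every successor in Z. Already a fixed point.
Sat(AF (¬p ∧ r)) = {t2}

{t2}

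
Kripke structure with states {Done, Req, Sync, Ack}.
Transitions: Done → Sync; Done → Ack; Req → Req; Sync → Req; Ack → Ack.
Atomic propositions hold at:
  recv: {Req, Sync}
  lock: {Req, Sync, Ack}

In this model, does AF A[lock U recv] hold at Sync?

A[lock U recv]: least fixpoint, start Z0 = Sat(recv) = {Req, Sync}, add states in Sat(lock) with every successor in Z. Already a fixed point.
Sat(A[lock U recv]) = {Req, Sync}
AF A[lock U recv]: least fixpoint, start Z0 = {Req, Sync}, add states with every successor in Z. Already a fixed point.
Sat(AF A[lock U recv]) = {Req, Sync}
Sync ∈ Sat(AF A[lock U recv]) = {Req, Sync}, so the formula holds at Sync.

Yes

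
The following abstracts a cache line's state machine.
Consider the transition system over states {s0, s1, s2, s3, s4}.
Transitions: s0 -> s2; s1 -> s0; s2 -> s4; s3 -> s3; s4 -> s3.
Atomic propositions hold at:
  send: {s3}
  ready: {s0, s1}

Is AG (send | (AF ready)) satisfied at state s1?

No

AF ready: least fixpoint, start Z0 = {s0, s1}, add states with every successor in Z. Already a fixed point.
Sat(AF ready) = {s0, s1}
Sat(send | (AF ready)) = {s0, s1, s3}
AG (send | (AF ready)): greatest fixpoint, start Z0 = {s0, s1, s3}, keep only states in Sat with every successor in Z. Z1 = {s1, s3}; Z2 = {s3}; fixed.
Sat(AG (send | (AF ready))) = {s3}
s1 ∉ Sat(AG (send | (AF ready))) = {s3}, so the formula does not hold at s1.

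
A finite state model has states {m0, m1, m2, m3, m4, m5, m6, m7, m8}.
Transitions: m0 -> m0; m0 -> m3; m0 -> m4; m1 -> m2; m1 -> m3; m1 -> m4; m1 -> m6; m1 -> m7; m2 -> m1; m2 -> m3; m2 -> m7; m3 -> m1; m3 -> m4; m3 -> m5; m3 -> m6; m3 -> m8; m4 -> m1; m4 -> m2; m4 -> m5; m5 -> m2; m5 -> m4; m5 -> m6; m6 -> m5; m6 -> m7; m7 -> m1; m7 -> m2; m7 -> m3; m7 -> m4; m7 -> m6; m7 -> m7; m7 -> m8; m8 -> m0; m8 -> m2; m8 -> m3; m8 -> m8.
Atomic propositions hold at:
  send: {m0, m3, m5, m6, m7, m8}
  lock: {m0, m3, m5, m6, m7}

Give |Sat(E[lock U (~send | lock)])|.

Sat(~send) = {m1, m2, m4}
Sat(~send | lock) = {m0, m1, m2, m3, m4, m5, m6, m7}
E[lock U (~send | lock)]: least fixpoint, start Z0 = Sat((~send | lock)) = {m0, m1, m2, m3, m4, m5, m6, m7}, add states in Sat(lock) with some successor in Z. Already a fixed point.
Sat(E[lock U (~send | lock)]) = {m0, m1, m2, m3, m4, m5, m6, m7}
|Sat(E[lock U (~send | lock)])| = |{m0, m1, m2, m3, m4, m5, m6, m7}| = 8.

8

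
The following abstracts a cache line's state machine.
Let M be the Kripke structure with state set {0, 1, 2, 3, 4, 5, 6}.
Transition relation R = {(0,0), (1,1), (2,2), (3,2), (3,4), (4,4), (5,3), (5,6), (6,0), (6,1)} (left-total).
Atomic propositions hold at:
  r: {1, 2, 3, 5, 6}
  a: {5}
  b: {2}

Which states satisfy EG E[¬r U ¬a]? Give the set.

Sat(¬r) = {0, 4}
Sat(¬a) = {0, 1, 2, 3, 4, 6}
E[¬r U ¬a]: least fixpoint, start Z0 = Sat(¬a) = {0, 1, 2, 3, 4, 6}, add states in Sat(¬r) with some successor in Z. Already a fixed point.
Sat(E[¬r U ¬a]) = {0, 1, 2, 3, 4, 6}
EG E[¬r U ¬a]: greatest fixpoint, start Z0 = {0, 1, 2, 3, 4, 6}, keep only states in Sat with some successor in Z. Already a fixed point.
Sat(EG E[¬r U ¬a]) = {0, 1, 2, 3, 4, 6}

{0, 1, 2, 3, 4, 6}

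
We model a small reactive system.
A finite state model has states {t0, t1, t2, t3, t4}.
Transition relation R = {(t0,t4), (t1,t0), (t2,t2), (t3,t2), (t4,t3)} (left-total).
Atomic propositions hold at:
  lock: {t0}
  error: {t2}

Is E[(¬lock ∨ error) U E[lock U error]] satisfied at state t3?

Sat(¬lock) = {t1, t2, t3, t4}
Sat(¬lock ∨ error) = {t1, t2, t3, t4}
E[lock U error]: least fixpoint, start Z0 = Sat(error) = {t2}, add states in Sat(lock) with some successor in Z. Already a fixed point.
Sat(E[lock U error]) = {t2}
E[(¬lock ∨ error) U E[lock U error]]: least fixpoint, start Z0 = Sat(E[lock U error]) = {t2}, add states in Sat(¬lock ∨ error) with some successor in Z. Z1 = {t2, t3}; Z2 = {t2, t3, t4}; fixed.
Sat(E[(¬lock ∨ error) U E[lock U error]]) = {t2, t3, t4}
t3 ∈ Sat(E[(¬lock ∨ error) U E[lock U error]]) = {t2, t3, t4}, so the formula holds at t3.

Yes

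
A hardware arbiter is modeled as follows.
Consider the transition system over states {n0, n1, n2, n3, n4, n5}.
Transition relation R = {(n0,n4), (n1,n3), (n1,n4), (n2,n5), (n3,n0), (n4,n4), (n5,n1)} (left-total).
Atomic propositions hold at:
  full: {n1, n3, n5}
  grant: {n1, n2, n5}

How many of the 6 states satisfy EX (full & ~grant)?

1

Sat(~grant) = {n0, n3, n4}
Sat(full & ~grant) = {n3}
Sat(EX (full & ~grant)) = {s : some successor in {n3}} = {n1}
|Sat(EX (full & ~grant))| = |{n1}| = 1.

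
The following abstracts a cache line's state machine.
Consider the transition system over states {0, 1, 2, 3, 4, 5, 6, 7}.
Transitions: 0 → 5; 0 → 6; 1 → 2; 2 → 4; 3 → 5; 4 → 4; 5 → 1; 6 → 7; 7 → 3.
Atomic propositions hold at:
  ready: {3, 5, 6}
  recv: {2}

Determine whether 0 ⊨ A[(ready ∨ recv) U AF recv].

Yes

Sat(ready ∨ recv) = {2, 3, 5, 6}
AF recv: least fixpoint, start Z0 = {2}, add states with every successor in Z. Z1 = {1, 2}; Z2 = {1, 2, 5}; Z3 = {1, 2, 3, 5}; Z4 = {1, 2, 3, 5, 7}; Z5 = {1, 2, 3, 5, 6, 7}; Z6 = {0, 1, 2, 3, 5, 6, 7}; fixed.
Sat(AF recv) = {0, 1, 2, 3, 5, 6, 7}
A[(ready ∨ recv) U AF recv]: least fixpoint, start Z0 = Sat(AF recv) = {0, 1, 2, 3, 5, 6, 7}, add states in Sat(ready ∨ recv) with every successor in Z. Already a fixed point.
Sat(A[(ready ∨ recv) U AF recv]) = {0, 1, 2, 3, 5, 6, 7}
0 ∈ Sat(A[(ready ∨ recv) U AF recv]) = {0, 1, 2, 3, 5, 6, 7}, so the formula holds at 0.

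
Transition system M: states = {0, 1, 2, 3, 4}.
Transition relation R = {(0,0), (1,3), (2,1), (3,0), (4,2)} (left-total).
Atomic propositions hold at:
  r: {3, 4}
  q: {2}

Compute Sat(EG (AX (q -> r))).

Sat(q -> r) = {0, 1, 3, 4}
Sat(AX (q -> r)) = {s : every successor in {0, 1, 3, 4}} = {0, 1, 2, 3}
EG (AX (q -> r)): greatest fixpoint, start Z0 = {0, 1, 2, 3}, keep only states in Sat with some successor in Z. Already a fixed point.
Sat(EG (AX (q -> r))) = {0, 1, 2, 3}

{0, 1, 2, 3}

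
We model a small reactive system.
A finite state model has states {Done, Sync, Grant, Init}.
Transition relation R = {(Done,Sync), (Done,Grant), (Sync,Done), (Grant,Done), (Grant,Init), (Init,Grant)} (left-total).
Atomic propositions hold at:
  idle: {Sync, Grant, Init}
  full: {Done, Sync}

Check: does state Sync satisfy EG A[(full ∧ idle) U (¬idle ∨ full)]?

Yes

Sat(full ∧ idle) = {Sync}
Sat(¬idle) = {Done}
Sat(¬idle ∨ full) = {Done, Sync}
A[(full ∧ idle) U (¬idle ∨ full)]: least fixpoint, start Z0 = Sat((¬idle ∨ full)) = {Done, Sync}, add states in Sat(full ∧ idle) with every successor in Z. Already a fixed point.
Sat(A[(full ∧ idle) U (¬idle ∨ full)]) = {Done, Sync}
EG A[(full ∧ idle) U (¬idle ∨ full)]: greatest fixpoint, start Z0 = {Done, Sync}, keep only states in Sat with some successor in Z. Already a fixed point.
Sat(EG A[(full ∧ idle) U (¬idle ∨ full)]) = {Done, Sync}
Sync ∈ Sat(EG A[(full ∧ idle) U (¬idle ∨ full)]) = {Done, Sync}, so the formula holds at Sync.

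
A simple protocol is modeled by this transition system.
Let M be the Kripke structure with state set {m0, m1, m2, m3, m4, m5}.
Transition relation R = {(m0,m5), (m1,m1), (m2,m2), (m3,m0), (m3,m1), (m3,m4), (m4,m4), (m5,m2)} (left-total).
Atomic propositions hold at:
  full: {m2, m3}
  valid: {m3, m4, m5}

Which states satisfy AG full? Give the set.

{m2}

AG full: greatest fixpoint, start Z0 = {m2, m3}, keep only states in Sat with every successor in Z. Z1 = {m2}; fixed.
Sat(AG full) = {m2}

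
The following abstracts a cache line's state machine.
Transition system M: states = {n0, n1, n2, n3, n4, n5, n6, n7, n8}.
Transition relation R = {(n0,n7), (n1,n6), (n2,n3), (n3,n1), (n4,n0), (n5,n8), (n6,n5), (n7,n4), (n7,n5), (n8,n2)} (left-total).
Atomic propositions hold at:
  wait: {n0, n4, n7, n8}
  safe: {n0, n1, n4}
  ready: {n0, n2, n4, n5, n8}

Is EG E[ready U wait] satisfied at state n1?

E[ready U wait]: least fixpoint, start Z0 = Sat(wait) = {n0, n4, n7, n8}, add states in Sat(ready) with some successor in Z. Z1 = {n0, n4, n5, n7, n8}; fixed.
Sat(E[ready U wait]) = {n0, n4, n5, n7, n8}
EG E[ready U wait]: greatest fixpoint, start Z0 = {n0, n4, n5, n7, n8}, keep only states in Sat with some successor in Z. Z1 = {n0, n4, n5, n7}; Z2 = {n0, n4, n7}; fixed.
Sat(EG E[ready U wait]) = {n0, n4, n7}
n1 ∉ Sat(EG E[ready U wait]) = {n0, n4, n7}, so the formula does not hold at n1.

No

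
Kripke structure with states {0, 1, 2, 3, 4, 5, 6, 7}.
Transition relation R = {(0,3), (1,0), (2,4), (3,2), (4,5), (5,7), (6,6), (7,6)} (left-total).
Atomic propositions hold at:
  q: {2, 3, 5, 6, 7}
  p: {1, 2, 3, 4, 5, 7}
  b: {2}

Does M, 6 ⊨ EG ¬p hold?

Sat(¬p) = {0, 6}
EG ¬p: greatest fixpoint, start Z0 = {0, 6}, keep only states in Sat with some successor in Z. Z1 = {6}; fixed.
Sat(EG ¬p) = {6}
6 ∈ Sat(EG ¬p) = {6}, so the formula holds at 6.

Yes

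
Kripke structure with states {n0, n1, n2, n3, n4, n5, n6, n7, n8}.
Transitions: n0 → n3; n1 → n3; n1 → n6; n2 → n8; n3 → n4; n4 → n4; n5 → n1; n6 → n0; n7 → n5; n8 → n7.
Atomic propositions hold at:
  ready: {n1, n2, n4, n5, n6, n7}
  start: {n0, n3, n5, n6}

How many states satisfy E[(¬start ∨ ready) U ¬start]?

6

Sat(¬start) = {n1, n2, n4, n7, n8}
Sat(¬start ∨ ready) = {n1, n2, n4, n5, n6, n7, n8}
E[(¬start ∨ ready) U ¬start]: least fixpoint, start Z0 = Sat(¬start) = {n1, n2, n4, n7, n8}, add states in Sat(¬start ∨ ready) with some successor in Z. Z1 = {n1, n2, n4, n5, n7, n8}; fixed.
Sat(E[(¬start ∨ ready) U ¬start]) = {n1, n2, n4, n5, n7, n8}
|Sat(E[(¬start ∨ ready) U ¬start])| = |{n1, n2, n4, n5, n7, n8}| = 6.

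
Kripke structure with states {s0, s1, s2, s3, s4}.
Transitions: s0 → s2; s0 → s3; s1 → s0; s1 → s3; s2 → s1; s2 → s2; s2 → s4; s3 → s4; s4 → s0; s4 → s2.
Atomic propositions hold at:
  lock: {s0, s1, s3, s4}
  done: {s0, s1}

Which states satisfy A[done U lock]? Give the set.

A[done U lock]: least fixpoint, start Z0 = Sat(lock) = {s0, s1, s3, s4}, add states in Sat(done) with every successor in Z. Already a fixed point.
Sat(A[done U lock]) = {s0, s1, s3, s4}

{s0, s1, s3, s4}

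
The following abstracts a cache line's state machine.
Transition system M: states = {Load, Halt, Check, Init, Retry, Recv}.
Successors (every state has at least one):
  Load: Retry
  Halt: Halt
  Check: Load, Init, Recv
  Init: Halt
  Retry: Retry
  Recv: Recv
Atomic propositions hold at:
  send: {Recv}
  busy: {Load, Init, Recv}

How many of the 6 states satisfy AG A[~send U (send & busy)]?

1

Sat(~send) = {Load, Halt, Check, Init, Retry}
Sat(send & busy) = {Recv}
A[~send U (send & busy)]: least fixpoint, start Z0 = Sat((send & busy)) = {Recv}, add states in Sat(~send) with every successor in Z. Already a fixed point.
Sat(A[~send U (send & busy)]) = {Recv}
AG A[~send U (send & busy)]: greatest fixpoint, start Z0 = {Recv}, keep only states in Sat with every successor in Z. Already a fixed point.
Sat(AG A[~send U (send & busy)]) = {Recv}
|Sat(AG A[~send U (send & busy)])| = |{Recv}| = 1.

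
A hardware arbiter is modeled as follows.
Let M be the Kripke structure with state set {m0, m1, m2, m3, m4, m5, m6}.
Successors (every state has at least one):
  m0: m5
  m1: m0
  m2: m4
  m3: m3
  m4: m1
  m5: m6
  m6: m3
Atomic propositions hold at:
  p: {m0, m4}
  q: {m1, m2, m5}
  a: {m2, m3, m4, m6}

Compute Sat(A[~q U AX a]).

{m0, m2, m3, m5, m6}

Sat(~q) = {m0, m3, m4, m6}
Sat(AX a) = {s : every successor in {m2, m3, m4, m6}} = {m2, m3, m5, m6}
A[~q U AX a]: least fixpoint, start Z0 = Sat(AX a) = {m2, m3, m5, m6}, add states in Sat(~q) with every successor in Z. Z1 = {m0, m2, m3, m5, m6}; fixed.
Sat(A[~q U AX a]) = {m0, m2, m3, m5, m6}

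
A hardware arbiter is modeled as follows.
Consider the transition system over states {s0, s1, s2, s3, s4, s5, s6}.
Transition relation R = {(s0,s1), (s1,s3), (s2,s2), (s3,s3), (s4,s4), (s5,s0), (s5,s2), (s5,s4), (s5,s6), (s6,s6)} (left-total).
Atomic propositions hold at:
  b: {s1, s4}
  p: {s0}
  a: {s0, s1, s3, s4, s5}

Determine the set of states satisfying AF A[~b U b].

{s0, s1, s4}

Sat(~b) = {s0, s2, s3, s5, s6}
A[~b U b]: least fixpoint, start Z0 = Sat(b) = {s1, s4}, add states in Sat(~b) with every successor in Z. Z1 = {s0, s1, s4}; fixed.
Sat(A[~b U b]) = {s0, s1, s4}
AF A[~b U b]: least fixpoint, start Z0 = {s0, s1, s4}, add states with every successor in Z. Already a fixed point.
Sat(AF A[~b U b]) = {s0, s1, s4}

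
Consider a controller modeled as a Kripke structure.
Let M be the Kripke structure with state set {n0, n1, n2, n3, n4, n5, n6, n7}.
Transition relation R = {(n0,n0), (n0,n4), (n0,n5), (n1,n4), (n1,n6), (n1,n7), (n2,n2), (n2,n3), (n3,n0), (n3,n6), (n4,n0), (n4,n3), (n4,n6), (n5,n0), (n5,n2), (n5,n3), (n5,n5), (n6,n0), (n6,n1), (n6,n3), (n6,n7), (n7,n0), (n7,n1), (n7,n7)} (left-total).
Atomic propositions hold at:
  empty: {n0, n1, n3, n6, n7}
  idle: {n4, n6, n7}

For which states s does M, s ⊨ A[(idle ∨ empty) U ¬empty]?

Sat(idle ∨ empty) = {n0, n1, n3, n4, n6, n7}
Sat(¬empty) = {n2, n4, n5}
A[(idle ∨ empty) U ¬empty]: least fixpoint, start Z0 = Sat(¬empty) = {n2, n4, n5}, add states in Sat(idle ∨ empty) with every successor in Z. Already a fixed point.
Sat(A[(idle ∨ empty) U ¬empty]) = {n2, n4, n5}

{n2, n4, n5}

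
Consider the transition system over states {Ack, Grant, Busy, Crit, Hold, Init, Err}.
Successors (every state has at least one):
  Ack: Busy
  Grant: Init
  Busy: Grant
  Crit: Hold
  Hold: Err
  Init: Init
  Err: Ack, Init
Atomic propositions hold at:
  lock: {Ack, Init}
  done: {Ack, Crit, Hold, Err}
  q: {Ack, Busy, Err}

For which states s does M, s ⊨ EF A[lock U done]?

{Ack, Crit, Hold, Err}

A[lock U done]: least fixpoint, start Z0 = Sat(done) = {Ack, Crit, Hold, Err}, add states in Sat(lock) with every successor in Z. Already a fixed point.
Sat(A[lock U done]) = {Ack, Crit, Hold, Err}
EF A[lock U done]: least fixpoint, start Z0 = {Ack, Crit, Hold, Err}, add states with some successor in Z. Already a fixed point.
Sat(EF A[lock U done]) = {Ack, Crit, Hold, Err}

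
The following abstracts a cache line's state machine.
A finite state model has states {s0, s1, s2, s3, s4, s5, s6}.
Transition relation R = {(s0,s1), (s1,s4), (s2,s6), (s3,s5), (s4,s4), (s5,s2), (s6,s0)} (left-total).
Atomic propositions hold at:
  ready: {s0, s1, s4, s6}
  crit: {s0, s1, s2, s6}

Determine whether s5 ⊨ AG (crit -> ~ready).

No

Sat(~ready) = {s2, s3, s5}
Sat(crit -> ~ready) = {s2, s3, s4, s5}
AG (crit -> ~ready): greatest fixpoint, start Z0 = {s2, s3, s4, s5}, keep only states in Sat with every successor in Z. Z1 = {s3, s4, s5}; Z2 = {s3, s4}; Z3 = {s4}; fixed.
Sat(AG (crit -> ~ready)) = {s4}
s5 ∉ Sat(AG (crit -> ~ready)) = {s4}, so the formula does not hold at s5.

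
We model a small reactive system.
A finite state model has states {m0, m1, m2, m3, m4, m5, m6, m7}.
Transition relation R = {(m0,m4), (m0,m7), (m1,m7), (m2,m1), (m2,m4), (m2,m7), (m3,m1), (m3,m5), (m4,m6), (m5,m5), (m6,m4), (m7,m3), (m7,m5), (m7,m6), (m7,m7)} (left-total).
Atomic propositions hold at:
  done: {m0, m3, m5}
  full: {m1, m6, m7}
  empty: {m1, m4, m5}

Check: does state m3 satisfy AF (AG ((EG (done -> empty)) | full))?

Sat(done -> empty) = {m1, m2, m4, m5, m6, m7}
EG (done -> empty): greatest fixpoint, start Z0 = {m1, m2, m4, m5, m6, m7}, keep only states in Sat with some successor in Z. Already a fixed point.
Sat(EG (done -> empty)) = {m1, m2, m4, m5, m6, m7}
Sat((EG (done -> empty)) | full) = {m1, m2, m4, m5, m6, m7}
AG ((EG (done -> empty)) | full): greatest fixpoint, start Z0 = {m1, m2, m4, m5, m6, m7}, keep only states in Sat with every successor in Z. Z1 = {m1, m2, m4, m5, m6}; Z2 = {m4, m5, m6}; fixed.
Sat(AG ((EG (done -> empty)) | full)) = {m4, m5, m6}
AF (AG ((EG (done -> empty)) | full)): least fixpoint, start Z0 = {m4, m5, m6}, add states with every successor in Z. Already a fixed point.
Sat(AF (AG ((EG (done -> empty)) | full))) = {m4, m5, m6}
m3 ∉ Sat(AF (AG ((EG (done -> empty)) | full))) = {m4, m5, m6}, so the formula does not hold at m3.

No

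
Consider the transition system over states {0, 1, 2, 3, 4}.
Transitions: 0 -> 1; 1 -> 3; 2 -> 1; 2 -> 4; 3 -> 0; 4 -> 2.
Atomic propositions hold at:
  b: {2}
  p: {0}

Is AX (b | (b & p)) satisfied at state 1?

No

Sat(b & p) = ∅
Sat(b | (b & p)) = {2}
Sat(AX (b | (b & p))) = {s : every successor in {2}} = {4}
1 ∉ Sat(AX (b | (b & p))) = {4}, so the formula does not hold at 1.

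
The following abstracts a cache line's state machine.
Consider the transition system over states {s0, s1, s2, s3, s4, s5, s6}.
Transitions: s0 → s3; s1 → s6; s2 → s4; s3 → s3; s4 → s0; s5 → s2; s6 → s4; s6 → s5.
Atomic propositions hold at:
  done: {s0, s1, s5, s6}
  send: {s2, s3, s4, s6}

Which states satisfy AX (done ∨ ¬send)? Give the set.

Sat(¬send) = {s0, s1, s5}
Sat(done ∨ ¬send) = {s0, s1, s5, s6}
Sat(AX (done ∨ ¬send)) = {s : every successor in {s0, s1, s5, s6}} = {s1, s4}

{s1, s4}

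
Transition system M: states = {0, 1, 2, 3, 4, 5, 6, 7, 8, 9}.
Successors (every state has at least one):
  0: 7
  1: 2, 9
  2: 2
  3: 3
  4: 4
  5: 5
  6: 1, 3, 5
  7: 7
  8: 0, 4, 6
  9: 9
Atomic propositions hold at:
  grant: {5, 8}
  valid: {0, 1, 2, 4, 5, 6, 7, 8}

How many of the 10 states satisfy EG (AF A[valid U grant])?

1

A[valid U grant]: least fixpoint, start Z0 = Sat(grant) = {5, 8}, add states in Sat(valid) with every successor in Z. Already a fixed point.
Sat(A[valid U grant]) = {5, 8}
AF A[valid U grant]: least fixpoint, start Z0 = {5, 8}, add states with every successor in Z. Already a fixed point.
Sat(AF A[valid U grant]) = {5, 8}
EG (AF A[valid U grant]): greatest fixpoint, start Z0 = {5, 8}, keep only states in Sat with some successor in Z. Z1 = {5}; fixed.
Sat(EG (AF A[valid U grant])) = {5}
|Sat(EG (AF A[valid U grant]))| = |{5}| = 1.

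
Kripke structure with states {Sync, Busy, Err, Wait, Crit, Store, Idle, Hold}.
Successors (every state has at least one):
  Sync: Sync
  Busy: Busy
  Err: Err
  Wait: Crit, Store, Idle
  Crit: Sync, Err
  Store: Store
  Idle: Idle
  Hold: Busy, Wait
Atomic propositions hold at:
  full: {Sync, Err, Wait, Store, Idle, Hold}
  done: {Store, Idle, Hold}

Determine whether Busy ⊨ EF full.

EF full: least fixpoint, start Z0 = {Sync, Err, Wait, Store, Idle, Hold}, add states with some successor in Z. Z1 = {Sync, Err, Wait, Crit, Store, Idle, Hold}; fixed.
Sat(EF full) = {Sync, Err, Wait, Crit, Store, Idle, Hold}
Busy ∉ Sat(EF full) = {Sync, Err, Wait, Crit, Store, Idle, Hold}, so the formula does not hold at Busy.

No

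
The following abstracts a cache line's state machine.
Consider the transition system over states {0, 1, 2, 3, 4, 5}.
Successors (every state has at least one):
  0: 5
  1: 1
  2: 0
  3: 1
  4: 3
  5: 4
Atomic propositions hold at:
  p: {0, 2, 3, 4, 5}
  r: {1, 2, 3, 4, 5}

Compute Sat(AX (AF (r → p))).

{0, 2, 4, 5}

Sat(r → p) = {0, 2, 3, 4, 5}
AF (r → p): least fixpoint, start Z0 = {0, 2, 3, 4, 5}, add states with every successor in Z. Already a fixed point.
Sat(AF (r → p)) = {0, 2, 3, 4, 5}
Sat(AX (AF (r → p))) = {s : every successor in {0, 2, 3, 4, 5}} = {0, 2, 4, 5}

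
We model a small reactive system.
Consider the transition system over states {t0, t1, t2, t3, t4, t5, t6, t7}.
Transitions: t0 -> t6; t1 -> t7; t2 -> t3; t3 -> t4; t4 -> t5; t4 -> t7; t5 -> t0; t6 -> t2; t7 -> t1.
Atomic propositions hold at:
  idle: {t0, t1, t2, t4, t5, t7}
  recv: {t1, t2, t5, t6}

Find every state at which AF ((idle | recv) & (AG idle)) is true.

{t1, t7}

Sat(idle | recv) = {t0, t1, t2, t4, t5, t6, t7}
AG idle: greatest fixpoint, start Z0 = {t0, t1, t2, t4, t5, t7}, keep only states in Sat with every successor in Z. Z1 = {t1, t4, t5, t7}; Z2 = {t1, t4, t7}; Z3 = {t1, t7}; fixed.
Sat(AG idle) = {t1, t7}
Sat((idle | recv) & (AG idle)) = {t1, t7}
AF ((idle | recv) & (AG idle)): least fixpoint, start Z0 = {t1, t7}, add states with every successor in Z. Already a fixed point.
Sat(AF ((idle | recv) & (AG idle))) = {t1, t7}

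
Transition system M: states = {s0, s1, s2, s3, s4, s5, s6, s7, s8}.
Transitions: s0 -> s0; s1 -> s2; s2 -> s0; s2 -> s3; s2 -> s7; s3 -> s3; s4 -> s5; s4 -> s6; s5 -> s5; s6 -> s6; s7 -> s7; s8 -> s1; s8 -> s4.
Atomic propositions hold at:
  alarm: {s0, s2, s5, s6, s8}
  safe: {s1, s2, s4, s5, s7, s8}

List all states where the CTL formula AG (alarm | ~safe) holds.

{s0, s3, s5, s6}

Sat(~safe) = {s0, s3, s6}
Sat(alarm | ~safe) = {s0, s2, s3, s5, s6, s8}
AG (alarm | ~safe): greatest fixpoint, start Z0 = {s0, s2, s3, s5, s6, s8}, keep only states in Sat with every successor in Z. Z1 = {s0, s3, s5, s6}; fixed.
Sat(AG (alarm | ~safe)) = {s0, s3, s5, s6}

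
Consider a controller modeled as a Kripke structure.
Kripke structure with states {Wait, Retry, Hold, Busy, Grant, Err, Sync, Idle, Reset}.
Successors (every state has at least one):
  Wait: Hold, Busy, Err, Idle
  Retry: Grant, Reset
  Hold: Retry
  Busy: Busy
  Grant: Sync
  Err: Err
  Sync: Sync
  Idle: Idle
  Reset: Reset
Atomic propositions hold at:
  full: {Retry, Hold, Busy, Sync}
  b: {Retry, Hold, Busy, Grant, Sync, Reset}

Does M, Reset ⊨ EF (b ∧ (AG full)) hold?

No

AG full: greatest fixpoint, start Z0 = {Retry, Hold, Busy, Sync}, keep only states in Sat with every successor in Z. Z1 = {Hold, Busy, Sync}; Z2 = {Busy, Sync}; fixed.
Sat(AG full) = {Busy, Sync}
Sat(b ∧ (AG full)) = {Busy, Sync}
EF (b ∧ (AG full)): least fixpoint, start Z0 = {Busy, Sync}, add states with some successor in Z. Z1 = {Wait, Busy, Grant, Sync}; Z2 = {Wait, Retry, Busy, Grant, Sync}; Z3 = {Wait, Retry, Hold, Busy, Grant, Sync}; fixed.
Sat(EF (b ∧ (AG full))) = {Wait, Retry, Hold, Busy, Grant, Sync}
Reset ∉ Sat(EF (b ∧ (AG full))) = {Wait, Retry, Hold, Busy, Grant, Sync}, so the formula does not hold at Reset.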